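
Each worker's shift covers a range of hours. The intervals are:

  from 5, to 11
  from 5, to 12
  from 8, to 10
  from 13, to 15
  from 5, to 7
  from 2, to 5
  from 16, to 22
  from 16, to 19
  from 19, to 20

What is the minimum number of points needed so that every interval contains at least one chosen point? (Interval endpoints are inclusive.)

4

Sorted: [2,5] [5,7] [8,10] [5,11] [5,12] [13,15] [16,19] [19,20] [16,22]
{[2,5],[5,7]} hit by 5; {[8,10],[5,11],[5,12]} hit by 10; {[13,15]} hit by 15; {[16,19],[19,20],[16,22]} hit by 19.
Points: 5, 10, 15, 19 (4 total).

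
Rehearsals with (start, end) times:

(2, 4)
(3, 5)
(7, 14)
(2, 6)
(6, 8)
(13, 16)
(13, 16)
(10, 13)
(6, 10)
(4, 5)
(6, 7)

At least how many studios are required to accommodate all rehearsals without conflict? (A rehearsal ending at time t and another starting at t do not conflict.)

3

starts: [2, 2, 3, 4, 6, 6, 6, 7, 10, 13, 13]
ends:   [4, 5, 5, 6, 7, 8, 10, 13, 14, 16, 16]
s2→1 s2→2 s3→3  — peak 3.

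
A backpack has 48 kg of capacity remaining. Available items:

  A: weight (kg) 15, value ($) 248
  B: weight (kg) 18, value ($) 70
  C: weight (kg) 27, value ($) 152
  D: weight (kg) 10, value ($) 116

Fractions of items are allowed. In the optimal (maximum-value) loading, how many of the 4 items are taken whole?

2

Greedy by value/weight ratio, highest first.
Ratios (sorted): A 16.53, D 11.60, C 5.63, B 3.89
take A (15 @ 248); take D (10 @ 116); take 23/27 of C → 129.48. Capacity used 48/48.
2 item(s) taken whole; one partial (take 23/27 of C).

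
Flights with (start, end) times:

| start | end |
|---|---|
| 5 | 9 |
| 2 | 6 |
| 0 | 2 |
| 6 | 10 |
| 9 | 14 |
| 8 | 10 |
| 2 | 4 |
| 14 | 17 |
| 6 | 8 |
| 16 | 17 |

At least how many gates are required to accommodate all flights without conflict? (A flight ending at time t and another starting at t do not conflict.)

The answer is the maximum number of intervals overlapping at any instant.
starts: [0, 2, 2, 5, 6, 6, 8, 9, 14, 16]
ends:   [2, 4, 6, 8, 9, 10, 10, 14, 17, 17]
s0→1 e2→0 s2→1 s2→2 e4→1 s5→2 e6→1 s6→2 s6→3  — peak 3.

3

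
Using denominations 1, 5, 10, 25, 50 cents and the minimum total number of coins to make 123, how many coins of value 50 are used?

2

123 − 2×50→23 − 2×10→3 − 3×1→0
Count of 50: 2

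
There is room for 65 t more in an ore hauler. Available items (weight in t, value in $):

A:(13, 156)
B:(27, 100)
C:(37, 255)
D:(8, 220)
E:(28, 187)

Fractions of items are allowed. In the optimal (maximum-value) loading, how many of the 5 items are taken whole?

Greedy by value/weight ratio, highest first.
Ratios (sorted): D 27.50, A 12.00, C 6.89, E 6.68, B 3.70
take D (8 @ 220); take A (13 @ 156); take C (37 @ 255); take 7/28 of E → 46.75. Capacity used 65/65.
3 item(s) taken whole; one partial (take 7/28 of E).

3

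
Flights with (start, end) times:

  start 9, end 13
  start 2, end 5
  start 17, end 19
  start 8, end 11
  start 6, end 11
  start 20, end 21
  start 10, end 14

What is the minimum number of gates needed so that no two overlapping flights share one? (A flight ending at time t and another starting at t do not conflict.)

4

The answer is the maximum number of intervals overlapping at any instant.
starts: [2, 6, 8, 9, 10, 17, 20]
ends:   [5, 11, 11, 13, 14, 19, 21]
s2→1 e5→0 s6→1 s8→2 s9→3 s10→4  — peak 4.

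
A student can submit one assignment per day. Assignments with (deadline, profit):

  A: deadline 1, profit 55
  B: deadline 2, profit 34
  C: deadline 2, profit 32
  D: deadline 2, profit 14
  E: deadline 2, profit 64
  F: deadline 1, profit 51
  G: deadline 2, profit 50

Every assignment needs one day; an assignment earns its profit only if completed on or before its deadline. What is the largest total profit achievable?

Take jobs in profit order; each goes to the latest open slot no later than its deadline.
By profit: E(d2,64), A(d1,55), F(d1,51), G(d2,50), B(d2,34), C(d2,32), D(d2,14)
E→slot 2; A→slot 1; F skipped; G skipped; B skipped; C skipped; D skipped.
Profit = 55 + 64 = 119

119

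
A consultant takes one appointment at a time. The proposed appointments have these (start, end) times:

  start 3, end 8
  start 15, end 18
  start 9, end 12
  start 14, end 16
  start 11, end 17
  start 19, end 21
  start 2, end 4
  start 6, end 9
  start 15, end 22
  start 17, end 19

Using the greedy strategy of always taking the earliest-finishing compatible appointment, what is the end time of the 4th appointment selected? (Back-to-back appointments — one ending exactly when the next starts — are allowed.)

16

By end time: (2,4), (3,8), (6,9), (9,12), (14,16), (11,17), (15,18), (17,19), (19,21), (15,22).
Pick (2,4); next start ≥ 4 → (6,9); next start ≥ 9 → (9,12); next start ≥ 12 → (14,16); next start ≥ 16 → (17,19); next start ≥ 19 → (19,21).
Selected: (2,4) (6,9) (9,12) (14,16) (17,19) (19,21)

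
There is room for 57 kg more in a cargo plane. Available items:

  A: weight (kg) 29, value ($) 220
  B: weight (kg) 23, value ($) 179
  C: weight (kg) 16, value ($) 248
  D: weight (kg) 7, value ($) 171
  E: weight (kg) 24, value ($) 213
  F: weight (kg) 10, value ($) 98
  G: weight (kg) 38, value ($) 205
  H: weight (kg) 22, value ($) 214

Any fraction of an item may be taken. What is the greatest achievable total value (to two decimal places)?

748.75

Greedy by value/weight ratio, highest first.
Order: D (171/7=24.43) > C (248/16=15.50) > F (98/10=9.80) > H (214/22=9.73) > E (213/24=8.88) > B (179/23=7.78) > A (220/29=7.59) > G (205/38=5.39)
Fill: take D (7 @ 171) → take C (16 @ 248) → take F (10 @ 98) → take H (22 @ 214) → take 2/24 of E → 17.75; 57/57 used.
Total value = 748.75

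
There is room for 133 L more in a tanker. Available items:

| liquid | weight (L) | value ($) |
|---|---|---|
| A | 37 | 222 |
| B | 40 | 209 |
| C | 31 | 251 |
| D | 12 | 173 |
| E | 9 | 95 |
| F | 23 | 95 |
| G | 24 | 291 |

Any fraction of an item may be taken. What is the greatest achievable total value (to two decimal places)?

1136.50

Order: D (173/12=14.42) > G (291/24=12.12) > E (95/9=10.56) > C (251/31=8.10) > A (222/37=6.00) > B (209/40=5.22) > F (95/23=4.13)
Fill: take D (12 @ 173) → take G (24 @ 291) → take E (9 @ 95) → take C (31 @ 251) → take A (37 @ 222) → take 20/40 of B → 104.50; 133/133 used.
Total value = 1136.50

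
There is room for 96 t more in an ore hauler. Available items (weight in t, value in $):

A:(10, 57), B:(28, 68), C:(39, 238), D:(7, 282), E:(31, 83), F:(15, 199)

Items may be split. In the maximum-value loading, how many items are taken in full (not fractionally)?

Order: D (282/7=40.29) > F (199/15=13.27) > C (238/39=6.10) > A (57/10=5.70) > E (83/31=2.68) > B (68/28=2.43)
Fill: take D (7 @ 282) → take F (15 @ 199) → take C (39 @ 238) → take A (10 @ 57) → take 25/31 of E → 66.94; 96/96 used.
4 item(s) taken whole; one partial (take 25/31 of E).

4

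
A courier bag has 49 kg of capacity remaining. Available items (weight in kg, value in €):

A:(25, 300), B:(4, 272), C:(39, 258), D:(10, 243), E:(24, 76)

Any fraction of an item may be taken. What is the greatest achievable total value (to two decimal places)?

Ratios (sorted): B 68.00, D 24.30, A 12.00, C 6.62, E 3.17
take B (4 @ 272); take D (10 @ 243); take A (25 @ 300); take 10/39 of C → 66.15. Capacity used 49/49.
Total value = 881.15

881.15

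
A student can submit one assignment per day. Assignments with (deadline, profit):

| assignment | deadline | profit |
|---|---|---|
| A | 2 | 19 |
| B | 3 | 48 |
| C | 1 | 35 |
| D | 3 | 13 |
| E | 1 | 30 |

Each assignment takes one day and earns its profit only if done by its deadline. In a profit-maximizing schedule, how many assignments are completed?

Sort by profit descending; place each in the latest free slot ≤ its deadline.
Profit order: B=48 C=35 E=30 A=19 D=13
Assign: B→slot 3, C→slot 1, E skipped, A→slot 2, D skipped.
Slots: [1:C] [2:A] [3:B]
3 of 5 scheduled.

3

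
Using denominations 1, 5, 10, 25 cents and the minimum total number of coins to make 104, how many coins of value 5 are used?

Greedy: take as many of the largest coin as possible, then repeat with the remainder.
104 − 4×25→4 − 4×1→0
Count of 5: 0

0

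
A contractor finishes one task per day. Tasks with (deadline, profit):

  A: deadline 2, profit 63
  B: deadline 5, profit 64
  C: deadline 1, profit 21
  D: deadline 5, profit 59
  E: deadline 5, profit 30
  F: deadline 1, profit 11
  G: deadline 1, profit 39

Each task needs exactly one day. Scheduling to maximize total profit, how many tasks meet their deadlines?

5

By profit: B(d5,64), A(d2,63), D(d5,59), G(d1,39), E(d5,30), C(d1,21), F(d1,11)
B→slot 5; A→slot 2; D→slot 4; G→slot 1; E→slot 3; C skipped; F skipped.
5 of 7 scheduled.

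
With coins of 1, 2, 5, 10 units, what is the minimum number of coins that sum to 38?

38 − 3×10→8 − 1×5→3 − 1×2→1 − 1×1→0
Total coins = 3 + 1 + 1 + 1 = 6

6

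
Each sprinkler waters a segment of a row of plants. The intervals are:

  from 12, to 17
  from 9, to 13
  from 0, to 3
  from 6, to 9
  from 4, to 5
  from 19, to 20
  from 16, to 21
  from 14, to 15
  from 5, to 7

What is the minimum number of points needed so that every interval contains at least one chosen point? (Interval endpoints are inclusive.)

5

Sort by right endpoint; whenever an interval is uncovered, place a point at its right end.
By right end: [0,3]  [4,5]  [5,7]  [6,9]  [9,13]  [14,15]  [12,17]  [19,20]  [16,21]
[0,3] uncovered → point at 3; [4,5] uncovered → point at 5; [6,9] uncovered → point at 9; [14,15] uncovered → point at 15; [19,20] uncovered → point at 20.
Points: 3, 5, 9, 15, 20 (5 total).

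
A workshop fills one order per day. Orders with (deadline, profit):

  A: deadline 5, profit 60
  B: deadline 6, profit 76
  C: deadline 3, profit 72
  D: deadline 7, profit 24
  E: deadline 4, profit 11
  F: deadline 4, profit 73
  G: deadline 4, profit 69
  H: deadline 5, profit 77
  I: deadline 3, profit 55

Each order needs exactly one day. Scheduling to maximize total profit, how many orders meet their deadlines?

7

Sort by profit descending; place each in the latest free slot ≤ its deadline.
By profit: H(d5,77), B(d6,76), F(d4,73), C(d3,72), G(d4,69), A(d5,60), I(d3,55), D(d7,24), E(d4,11)
H→slot 5; B→slot 6; F→slot 4; C→slot 3; G→slot 2; A→slot 1; I skipped; D→slot 7; E skipped.
7 of 9 scheduled.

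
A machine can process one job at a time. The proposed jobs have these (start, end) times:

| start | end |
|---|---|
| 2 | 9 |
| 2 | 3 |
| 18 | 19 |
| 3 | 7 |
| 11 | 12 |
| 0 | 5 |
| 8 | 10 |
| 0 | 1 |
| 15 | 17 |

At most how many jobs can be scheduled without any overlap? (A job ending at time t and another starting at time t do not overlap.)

7

Greedy by earliest finish: after sorting by end time, pick each interval compatible with the last pick.
Sorted by end: (0,1)  (2,3)  (0,5)  (3,7)  (2,9)  (8,10)  (11,12)  (15,17)  (18,19)
take (0,1); take (2,3); take (3,7); take (8,10); take (11,12); take (15,17); take (18,19).
Selected 7 jobs.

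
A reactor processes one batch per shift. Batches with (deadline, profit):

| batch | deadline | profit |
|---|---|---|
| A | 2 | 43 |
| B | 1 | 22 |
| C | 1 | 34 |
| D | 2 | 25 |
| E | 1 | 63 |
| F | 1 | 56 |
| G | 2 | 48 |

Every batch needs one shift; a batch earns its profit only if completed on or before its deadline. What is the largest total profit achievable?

111

By profit: E(d1,63), F(d1,56), G(d2,48), A(d2,43), C(d1,34), D(d2,25), B(d1,22)
E→slot 1; F skipped; G→slot 2; A skipped; C skipped; D skipped; B skipped.
Profit = 63 + 48 = 111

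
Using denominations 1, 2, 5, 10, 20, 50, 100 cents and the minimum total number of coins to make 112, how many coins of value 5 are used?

Use the largest denomination that fits, subtract, and repeat.
112 − 1×100→12 − 1×10→2 − 1×2→0
Count of 5: 0

0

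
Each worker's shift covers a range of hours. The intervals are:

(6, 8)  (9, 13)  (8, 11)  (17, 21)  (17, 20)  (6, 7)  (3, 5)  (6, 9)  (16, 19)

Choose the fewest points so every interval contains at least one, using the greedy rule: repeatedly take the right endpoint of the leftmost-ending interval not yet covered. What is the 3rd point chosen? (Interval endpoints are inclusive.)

Process intervals by earliest right end; each time one isn't hit yet, stab at its right endpoint.
By right end: [3,5]  [6,7]  [6,8]  [6,9]  [8,11]  [9,13]  [16,19]  [17,20]  [17,21]
[3,5] uncovered → point at 5; [6,7] uncovered → point at 7; [8,11] uncovered → point at 11; [16,19] uncovered → point at 19.
Points: 5, 7, 11, 19 (4 total).

11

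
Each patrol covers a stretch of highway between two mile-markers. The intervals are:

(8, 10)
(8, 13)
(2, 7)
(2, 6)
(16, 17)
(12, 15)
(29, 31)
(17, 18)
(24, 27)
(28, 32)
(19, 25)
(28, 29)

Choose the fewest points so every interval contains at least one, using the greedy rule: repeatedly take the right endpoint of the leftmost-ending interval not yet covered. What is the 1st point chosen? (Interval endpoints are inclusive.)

Sort by right endpoint; whenever an interval is uncovered, place a point at its right end.
Sorted: [2,6] [2,7] [8,10] [8,13] [12,15] [16,17] [17,18] [19,25] [24,27] [28,29] [29,31] [28,32]
{[2,6],[2,7]} hit by 6; {[8,10],[8,13]} hit by 10; {[12,15]} hit by 15; {[16,17],[17,18]} hit by 17; {[19,25],[24,27]} hit by 25; {[28,29],[29,31],[28,32]} hit by 29.
Points: 6, 10, 15, 17, 25, 29 (6 total).

6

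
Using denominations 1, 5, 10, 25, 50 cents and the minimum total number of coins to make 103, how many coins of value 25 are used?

Use the largest denomination that fits, subtract, and repeat.
103 − 2×50→3 − 3×1→0
Count of 25: 0

0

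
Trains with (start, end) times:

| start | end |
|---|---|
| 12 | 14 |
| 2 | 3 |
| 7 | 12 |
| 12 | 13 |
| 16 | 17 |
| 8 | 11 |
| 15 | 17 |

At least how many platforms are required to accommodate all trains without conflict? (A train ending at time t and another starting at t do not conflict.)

2

The answer is the maximum number of intervals overlapping at any instant.
starts: [2, 7, 8, 12, 12, 15, 16]
ends:   [3, 11, 12, 13, 14, 17, 17]
s2→1 e3→0 s7→1 s8→2  — peak 2.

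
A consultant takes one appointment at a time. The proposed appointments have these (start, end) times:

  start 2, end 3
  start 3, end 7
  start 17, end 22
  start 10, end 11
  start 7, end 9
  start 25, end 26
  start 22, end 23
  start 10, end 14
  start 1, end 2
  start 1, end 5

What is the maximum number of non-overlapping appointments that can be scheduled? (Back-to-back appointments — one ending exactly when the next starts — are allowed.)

8

Sort by end time and greedily take each interval whose start is ≥ the last chosen end.
By end time: (1,2), (2,3), (1,5), (3,7), (7,9), (10,11), (10,14), (17,22), (22,23), (25,26).
Pick (1,2); next start ≥ 2 → (2,3); next start ≥ 3 → (3,7); next start ≥ 7 → (7,9); next start ≥ 9 → (10,11); next start ≥ 11 → (17,22); next start ≥ 22 → (22,23); next start ≥ 23 → (25,26).
Selected 8 appointments.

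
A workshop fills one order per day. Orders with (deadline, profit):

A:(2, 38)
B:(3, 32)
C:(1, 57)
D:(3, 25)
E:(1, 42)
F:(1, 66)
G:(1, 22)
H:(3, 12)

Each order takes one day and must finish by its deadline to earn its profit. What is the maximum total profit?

136

Take jobs in profit order; each goes to the latest open slot no later than its deadline.
Profit order: F=66 C=57 E=42 A=38 B=32 D=25 G=22 H=12
Assign: F→slot 1, C skipped, E skipped, A→slot 2, B→slot 3, D skipped, G skipped, H skipped.
Slots: [1:F] [2:A] [3:B]
Profit = 66 + 38 + 32 = 136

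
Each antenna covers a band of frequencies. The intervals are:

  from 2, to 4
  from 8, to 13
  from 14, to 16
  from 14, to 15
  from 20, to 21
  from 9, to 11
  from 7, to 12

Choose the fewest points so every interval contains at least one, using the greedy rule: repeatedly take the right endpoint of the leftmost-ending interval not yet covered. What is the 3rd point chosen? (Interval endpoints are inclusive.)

15

By right end: [2,4]  [9,11]  [7,12]  [8,13]  [14,15]  [14,16]  [20,21]
[2,4] uncovered → point at 4; [9,11] uncovered → point at 11; [14,15] uncovered → point at 15; [20,21] uncovered → point at 21.
Points: 4, 11, 15, 21 (4 total).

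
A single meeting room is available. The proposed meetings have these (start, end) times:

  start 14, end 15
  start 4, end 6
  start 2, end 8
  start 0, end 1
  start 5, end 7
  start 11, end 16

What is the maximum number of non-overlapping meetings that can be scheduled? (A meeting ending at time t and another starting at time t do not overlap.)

3

Order by finish time; keep every interval that doesn't clash with the previous kept one.
By end time: (0,1), (4,6), (5,7), (2,8), (14,15), (11,16).
Pick (0,1); next start ≥ 1 → (4,6); next start ≥ 6 → (14,15).
Selected 3 meetings.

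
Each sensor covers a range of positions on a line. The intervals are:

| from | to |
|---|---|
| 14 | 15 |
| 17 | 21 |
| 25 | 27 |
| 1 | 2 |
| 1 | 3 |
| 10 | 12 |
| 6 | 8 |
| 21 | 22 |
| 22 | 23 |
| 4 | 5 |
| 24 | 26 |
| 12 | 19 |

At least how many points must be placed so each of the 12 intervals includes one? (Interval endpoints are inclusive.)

Sorted: [1,2] [1,3] [4,5] [6,8] [10,12] [14,15] [12,19] [17,21] [21,22] [22,23] [24,26] [25,27]
{[1,2],[1,3]} hit by 2; {[4,5]} hit by 5; {[6,8]} hit by 8; {[10,12]} hit by 12; {[14,15],[12,19]} hit by 15; {[17,21],[21,22]} hit by 21; {[22,23]} hit by 23; {[24,26],[25,27]} hit by 26.
Points: 2, 5, 8, 12, 15, 21, 23, 26 (8 total).

8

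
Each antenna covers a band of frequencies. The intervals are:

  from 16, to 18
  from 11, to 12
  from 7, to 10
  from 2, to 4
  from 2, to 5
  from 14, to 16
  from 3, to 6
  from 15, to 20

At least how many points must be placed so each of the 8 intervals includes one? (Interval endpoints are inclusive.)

4

Process intervals by earliest right end; each time one isn't hit yet, stab at its right endpoint.
Sorted: [2,4] [2,5] [3,6] [7,10] [11,12] [14,16] [16,18] [15,20]
{[2,4],[2,5],[3,6]} hit by 4; {[7,10]} hit by 10; {[11,12]} hit by 12; {[14,16],[16,18],[15,20]} hit by 16.
Points: 4, 10, 12, 16 (4 total).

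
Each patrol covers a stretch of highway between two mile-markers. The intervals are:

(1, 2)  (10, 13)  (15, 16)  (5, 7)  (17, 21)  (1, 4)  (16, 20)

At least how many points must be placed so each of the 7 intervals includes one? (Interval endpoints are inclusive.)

5

Sort by right endpoint; whenever an interval is uncovered, place a point at its right end.
By right end: [1,2]  [1,4]  [5,7]  [10,13]  [15,16]  [16,20]  [17,21]
[1,2] uncovered → point at 2; [5,7] uncovered → point at 7; [10,13] uncovered → point at 13; [15,16] uncovered → point at 16; [17,21] uncovered → point at 21.
Points: 2, 7, 13, 16, 21 (5 total).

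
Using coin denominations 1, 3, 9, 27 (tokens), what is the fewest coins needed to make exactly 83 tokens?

Greedy: take as many of the largest coin as possible, then repeat with the remainder.
83 = 3×27 + 2×1
Total coins = 3 + 2 = 5

5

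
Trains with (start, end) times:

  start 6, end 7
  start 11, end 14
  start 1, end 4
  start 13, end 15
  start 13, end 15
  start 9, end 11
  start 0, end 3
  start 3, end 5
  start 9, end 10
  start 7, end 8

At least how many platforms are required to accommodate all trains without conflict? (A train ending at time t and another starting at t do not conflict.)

3

Events (time:±→running): 0:+→1 1:+→2 3:-→1 3:+→2 4:-→1 5:-→0 6:+→1 7:-→0 7:+→1 8:-→0 9:+→1 9:+→2 10:-→1 11:-→0 11:+→1 13:+→2 13:+→3 … peak 3.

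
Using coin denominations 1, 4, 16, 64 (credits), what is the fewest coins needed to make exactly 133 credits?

4

Greedy: take as many of the largest coin as possible, then repeat with the remainder.
133 = 2×64 + 1×4 + 1×1
Total coins = 2 + 1 + 1 = 4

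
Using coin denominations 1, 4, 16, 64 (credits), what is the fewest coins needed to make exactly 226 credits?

226 − 3×64→34 − 2×16→2 − 2×1→0
Total coins = 3 + 2 + 2 = 7

7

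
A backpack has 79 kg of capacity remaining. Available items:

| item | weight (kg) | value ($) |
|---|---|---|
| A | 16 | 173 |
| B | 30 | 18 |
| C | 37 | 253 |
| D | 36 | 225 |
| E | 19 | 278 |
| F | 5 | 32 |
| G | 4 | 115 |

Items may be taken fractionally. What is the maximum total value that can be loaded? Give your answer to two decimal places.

Ratios (sorted): G 28.75, E 14.63, A 10.81, C 6.84, F 6.40, D 6.25, B 0.60
take G (4 @ 115); take E (19 @ 278); take A (16 @ 173); take C (37 @ 253); take 3/5 of F → 19.20. Capacity used 79/79.
Total value = 838.20

838.20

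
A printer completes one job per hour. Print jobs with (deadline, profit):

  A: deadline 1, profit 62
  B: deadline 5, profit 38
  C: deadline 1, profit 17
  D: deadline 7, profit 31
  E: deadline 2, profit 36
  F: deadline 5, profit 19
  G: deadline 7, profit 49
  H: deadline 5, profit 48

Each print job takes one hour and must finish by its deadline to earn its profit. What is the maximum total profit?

283

Take jobs in profit order; each goes to the latest open slot no later than its deadline.
Profit order: A=62 G=49 H=48 B=38 E=36 D=31 F=19 C=17
Assign: A→slot 1, G→slot 7, H→slot 5, B→slot 4, E→slot 2, D→slot 6, F→slot 3, C skipped.
Slots: [1:A] [2:E] [3:F] [4:B] [5:H] [6:D] [7:G]
Profit = 62 + 36 + 19 + 38 + 48 + 31 + 49 = 283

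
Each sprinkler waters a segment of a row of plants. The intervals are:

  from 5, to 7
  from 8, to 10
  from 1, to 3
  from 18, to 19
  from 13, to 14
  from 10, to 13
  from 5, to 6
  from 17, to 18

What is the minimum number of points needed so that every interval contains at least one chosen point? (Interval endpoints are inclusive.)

5

Sorted: [1,3] [5,6] [5,7] [8,10] [10,13] [13,14] [17,18] [18,19]
{[1,3]} hit by 3; {[5,6],[5,7]} hit by 6; {[8,10],[10,13]} hit by 10; {[13,14]} hit by 14; {[17,18],[18,19]} hit by 18.
Points: 3, 6, 10, 14, 18 (5 total).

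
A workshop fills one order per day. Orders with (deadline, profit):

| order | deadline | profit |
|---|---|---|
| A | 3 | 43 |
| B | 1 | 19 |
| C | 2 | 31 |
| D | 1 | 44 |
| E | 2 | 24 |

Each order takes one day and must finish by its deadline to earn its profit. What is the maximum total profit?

Sort by profit descending; place each in the latest free slot ≤ its deadline.
Profit order: D=44 A=43 C=31 E=24 B=19
Assign: D→slot 1, A→slot 3, C→slot 2, E skipped, B skipped.
Slots: [1:D] [2:C] [3:A]
Profit = 44 + 31 + 43 = 118

118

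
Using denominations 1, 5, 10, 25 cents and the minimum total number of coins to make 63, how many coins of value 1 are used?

Greedy: take as many of the largest coin as possible, then repeat with the remainder.
63 = 2×25 + 1×10 + 3×1
Count of 1: 3

3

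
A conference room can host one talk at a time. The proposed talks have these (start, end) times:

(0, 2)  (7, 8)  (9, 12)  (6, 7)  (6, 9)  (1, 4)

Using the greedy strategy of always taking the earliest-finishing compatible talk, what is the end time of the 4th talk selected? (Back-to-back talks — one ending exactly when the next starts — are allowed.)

12

Sorted by end: (0,2)  (1,4)  (6,7)  (7,8)  (6,9)  (9,12)
take (0,2); skip (1,4); take (6,7); take (7,8); take (9,12).
Selected: (0,2) (6,7) (7,8) (9,12)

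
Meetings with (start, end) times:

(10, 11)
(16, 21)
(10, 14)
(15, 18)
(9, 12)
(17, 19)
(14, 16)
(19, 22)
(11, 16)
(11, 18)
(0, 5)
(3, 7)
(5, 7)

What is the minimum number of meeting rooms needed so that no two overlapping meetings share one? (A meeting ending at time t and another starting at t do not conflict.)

The answer is the maximum number of intervals overlapping at any instant.
starts: [0, 3, 5, 9, 10, 10, 11, 11, 14, 15, 16, 17, 19]
ends:   [5, 7, 7, 11, 12, 14, 16, 16, 18, 18, 19, 21, 22]
s0→1 s3→2 e5→1 s5→2 e7→1 e7→0 s9→1 s10→2 s10→3 e11→2 s11→3 s11→4  — peak 4.

4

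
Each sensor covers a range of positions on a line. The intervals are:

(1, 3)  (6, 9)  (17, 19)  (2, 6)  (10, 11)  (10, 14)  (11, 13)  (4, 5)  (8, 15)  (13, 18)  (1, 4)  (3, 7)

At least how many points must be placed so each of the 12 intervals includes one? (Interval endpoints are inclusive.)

5

Sorted: [1,3] [1,4] [4,5] [2,6] [3,7] [6,9] [10,11] [11,13] [10,14] [8,15] [13,18] [17,19]
{[1,3],[1,4]} hit by 3; {[4,5],[2,6],[3,7]} hit by 5; {[6,9]} hit by 9; {[10,11],[11,13],[10,14],[8,15]} hit by 11; {[13,18],[17,19]} hit by 18.
Points: 3, 5, 9, 11, 18 (5 total).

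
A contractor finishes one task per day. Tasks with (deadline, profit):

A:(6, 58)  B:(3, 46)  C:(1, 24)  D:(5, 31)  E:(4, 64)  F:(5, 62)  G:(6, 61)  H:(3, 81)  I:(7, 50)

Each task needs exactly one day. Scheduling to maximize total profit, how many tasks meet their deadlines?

Take jobs in profit order; each goes to the latest open slot no later than its deadline.
By profit: H(d3,81), E(d4,64), F(d5,62), G(d6,61), A(d6,58), I(d7,50), B(d3,46), D(d5,31), C(d1,24)
H→slot 3; E→slot 4; F→slot 5; G→slot 6; A→slot 2; I→slot 7; B→slot 1; D skipped; C skipped.
7 of 9 scheduled.

7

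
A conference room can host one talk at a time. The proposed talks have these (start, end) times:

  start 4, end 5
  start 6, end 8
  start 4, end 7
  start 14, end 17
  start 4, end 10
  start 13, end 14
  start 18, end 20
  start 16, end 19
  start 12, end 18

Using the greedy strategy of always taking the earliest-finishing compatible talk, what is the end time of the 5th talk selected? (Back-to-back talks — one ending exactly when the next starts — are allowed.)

20

Greedy by earliest finish: after sorting by end time, pick each interval compatible with the last pick.
By end time: (4,5), (4,7), (6,8), (4,10), (13,14), (14,17), (12,18), (16,19), (18,20).
Pick (4,5); next start ≥ 5 → (6,8); next start ≥ 8 → (13,14); next start ≥ 14 → (14,17); next start ≥ 17 → (18,20).
Selected: (4,5) (6,8) (13,14) (14,17) (18,20)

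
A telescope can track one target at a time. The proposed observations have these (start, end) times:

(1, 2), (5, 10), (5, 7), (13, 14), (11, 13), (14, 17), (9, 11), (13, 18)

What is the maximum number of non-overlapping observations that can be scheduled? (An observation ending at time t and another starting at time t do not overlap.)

Sort by end time and greedily take each interval whose start is ≥ the last chosen end.
By end time: (1,2), (5,7), (5,10), (9,11), (11,13), (13,14), (14,17), (13,18).
Pick (1,2); next start ≥ 2 → (5,7); next start ≥ 7 → (9,11); next start ≥ 11 → (11,13); next start ≥ 13 → (13,14); next start ≥ 14 → (14,17).
Selected 6 observations.

6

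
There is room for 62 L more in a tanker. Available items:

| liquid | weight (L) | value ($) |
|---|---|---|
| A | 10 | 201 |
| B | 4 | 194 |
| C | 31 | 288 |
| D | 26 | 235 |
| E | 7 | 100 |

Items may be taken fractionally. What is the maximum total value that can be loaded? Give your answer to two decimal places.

Sort by value per unit weight and fill in that order.
Order: B (194/4=48.50) > A (201/10=20.10) > E (100/7=14.29) > C (288/31=9.29) > D (235/26=9.04)
Fill: take B (4 @ 194) → take A (10 @ 201) → take E (7 @ 100) → take C (31 @ 288) → take 10/26 of D → 90.38; 62/62 used.
Total value = 873.38

873.38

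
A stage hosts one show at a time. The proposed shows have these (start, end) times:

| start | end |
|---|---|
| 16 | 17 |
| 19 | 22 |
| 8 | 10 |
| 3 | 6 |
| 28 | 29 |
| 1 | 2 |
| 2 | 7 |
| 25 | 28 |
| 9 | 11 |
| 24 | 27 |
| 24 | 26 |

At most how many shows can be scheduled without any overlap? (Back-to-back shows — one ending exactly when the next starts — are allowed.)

7

By end time: (1,2), (3,6), (2,7), (8,10), (9,11), (16,17), (19,22), (24,26), (24,27), (25,28), (28,29).
Pick (1,2); next start ≥ 2 → (3,6); next start ≥ 6 → (8,10); next start ≥ 10 → (16,17); next start ≥ 17 → (19,22); next start ≥ 22 → (24,26); next start ≥ 26 → (28,29).
Selected 7 shows.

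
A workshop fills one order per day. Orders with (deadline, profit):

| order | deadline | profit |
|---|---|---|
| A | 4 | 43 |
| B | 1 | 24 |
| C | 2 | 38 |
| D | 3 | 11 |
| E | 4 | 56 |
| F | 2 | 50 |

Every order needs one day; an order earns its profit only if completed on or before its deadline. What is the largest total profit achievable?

187

Take jobs in profit order; each goes to the latest open slot no later than its deadline.
By profit: E(d4,56), F(d2,50), A(d4,43), C(d2,38), B(d1,24), D(d3,11)
E→slot 4; F→slot 2; A→slot 3; C→slot 1; B skipped; D skipped.
Profit = 38 + 50 + 43 + 56 = 187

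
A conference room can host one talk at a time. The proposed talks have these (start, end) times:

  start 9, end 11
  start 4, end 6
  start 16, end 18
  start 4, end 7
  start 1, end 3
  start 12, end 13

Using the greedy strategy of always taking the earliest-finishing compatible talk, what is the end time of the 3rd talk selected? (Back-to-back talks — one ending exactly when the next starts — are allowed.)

Order by finish time; keep every interval that doesn't clash with the previous kept one.
Sorted by end: (1,3)  (4,6)  (4,7)  (9,11)  (12,13)  (16,18)
take (1,3); take (4,6); take (9,11); take (12,13); take (16,18).
Selected: (1,3) (4,6) (9,11) (12,13) (16,18)

11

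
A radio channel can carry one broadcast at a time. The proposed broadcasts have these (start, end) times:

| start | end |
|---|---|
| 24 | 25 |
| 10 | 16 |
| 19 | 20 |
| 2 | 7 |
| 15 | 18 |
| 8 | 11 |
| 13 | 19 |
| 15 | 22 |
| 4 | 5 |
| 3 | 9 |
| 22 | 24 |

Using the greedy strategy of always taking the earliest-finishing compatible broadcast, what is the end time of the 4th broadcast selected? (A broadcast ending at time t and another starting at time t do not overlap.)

20

By end time: (4,5), (2,7), (3,9), (8,11), (10,16), (15,18), (13,19), (19,20), (15,22), (22,24), (24,25).
Pick (4,5); next start ≥ 5 → (8,11); next start ≥ 11 → (15,18); next start ≥ 18 → (19,20); next start ≥ 20 → (22,24); next start ≥ 24 → (24,25).
Selected: (4,5) (8,11) (15,18) (19,20) (22,24) (24,25)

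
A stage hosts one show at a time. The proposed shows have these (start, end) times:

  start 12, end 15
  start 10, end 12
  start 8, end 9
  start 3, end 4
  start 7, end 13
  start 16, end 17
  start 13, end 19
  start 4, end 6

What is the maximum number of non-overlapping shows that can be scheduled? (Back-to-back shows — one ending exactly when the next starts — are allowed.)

Greedy by earliest finish: after sorting by end time, pick each interval compatible with the last pick.
By end time: (3,4), (4,6), (8,9), (10,12), (7,13), (12,15), (16,17), (13,19).
Pick (3,4); next start ≥ 4 → (4,6); next start ≥ 6 → (8,9); next start ≥ 9 → (10,12); next start ≥ 12 → (12,15); next start ≥ 15 → (16,17).
Selected 6 shows.

6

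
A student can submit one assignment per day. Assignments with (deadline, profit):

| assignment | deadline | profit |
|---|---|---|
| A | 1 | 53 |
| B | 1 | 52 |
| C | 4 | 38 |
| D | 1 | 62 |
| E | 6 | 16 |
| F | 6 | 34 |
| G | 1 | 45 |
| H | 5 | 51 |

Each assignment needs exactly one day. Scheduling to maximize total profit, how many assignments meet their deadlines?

5

Sort by profit descending; place each in the latest free slot ≤ its deadline.
By profit: D(d1,62), A(d1,53), B(d1,52), H(d5,51), G(d1,45), C(d4,38), F(d6,34), E(d6,16)
D→slot 1; A skipped; B skipped; H→slot 5; G skipped; C→slot 4; F→slot 6; E→slot 3.
5 of 8 scheduled.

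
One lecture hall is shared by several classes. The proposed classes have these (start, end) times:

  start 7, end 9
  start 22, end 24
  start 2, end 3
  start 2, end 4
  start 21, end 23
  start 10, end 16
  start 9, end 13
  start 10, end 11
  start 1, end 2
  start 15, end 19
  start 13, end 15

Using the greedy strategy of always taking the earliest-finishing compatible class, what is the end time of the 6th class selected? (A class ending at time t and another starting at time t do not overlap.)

Sort by end time and greedily take each interval whose start is ≥ the last chosen end.
By end time: (1,2), (2,3), (2,4), (7,9), (10,11), (9,13), (13,15), (10,16), (15,19), (21,23), (22,24).
Pick (1,2); next start ≥ 2 → (2,3); next start ≥ 3 → (7,9); next start ≥ 9 → (10,11); next start ≥ 11 → (13,15); next start ≥ 15 → (15,19); next start ≥ 19 → (21,23).
Selected: (1,2) (2,3) (7,9) (10,11) (13,15) (15,19) (21,23)

19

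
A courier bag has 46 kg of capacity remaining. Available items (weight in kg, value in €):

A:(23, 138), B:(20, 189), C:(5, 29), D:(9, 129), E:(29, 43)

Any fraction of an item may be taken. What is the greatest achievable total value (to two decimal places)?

420.00

Greedy by value/weight ratio, highest first.
Ratios (sorted): D 14.33, B 9.45, A 6.00, C 5.80, E 1.48
take D (9 @ 129); take B (20 @ 189); take 17/23 of A → 102.00. Capacity used 46/46.
Total value = 420.00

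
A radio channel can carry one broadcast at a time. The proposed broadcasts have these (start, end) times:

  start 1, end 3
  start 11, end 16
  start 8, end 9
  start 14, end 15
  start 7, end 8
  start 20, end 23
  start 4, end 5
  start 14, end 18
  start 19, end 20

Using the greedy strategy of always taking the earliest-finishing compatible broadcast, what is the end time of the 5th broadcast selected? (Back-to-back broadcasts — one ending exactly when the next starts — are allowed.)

15

Greedy by earliest finish: after sorting by end time, pick each interval compatible with the last pick.
By end time: (1,3), (4,5), (7,8), (8,9), (14,15), (11,16), (14,18), (19,20), (20,23).
Pick (1,3); next start ≥ 3 → (4,5); next start ≥ 5 → (7,8); next start ≥ 8 → (8,9); next start ≥ 9 → (14,15); next start ≥ 15 → (19,20); next start ≥ 20 → (20,23).
Selected: (1,3) (4,5) (7,8) (8,9) (14,15) (19,20) (20,23)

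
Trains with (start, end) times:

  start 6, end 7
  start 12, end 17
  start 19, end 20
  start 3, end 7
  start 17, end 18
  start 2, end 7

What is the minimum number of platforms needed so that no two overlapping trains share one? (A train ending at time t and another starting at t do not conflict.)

3

Count concurrent intervals with a sweep; the peak is the room count.
starts: [2, 3, 6, 12, 17, 19]
ends:   [7, 7, 7, 17, 18, 20]
s2→1 s3→2 s6→3  — peak 3.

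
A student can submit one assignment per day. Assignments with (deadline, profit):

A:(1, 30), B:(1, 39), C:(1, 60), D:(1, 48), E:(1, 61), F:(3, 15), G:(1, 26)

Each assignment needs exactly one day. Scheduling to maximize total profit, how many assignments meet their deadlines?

Sort by profit descending; place each in the latest free slot ≤ its deadline.
Profit order: E=61 C=60 D=48 B=39 A=30 G=26 F=15
Assign: E→slot 1, C skipped, D skipped, B skipped, A skipped, G skipped, F→slot 3.
Slots: [1:E] [3:F]
2 of 7 scheduled.

2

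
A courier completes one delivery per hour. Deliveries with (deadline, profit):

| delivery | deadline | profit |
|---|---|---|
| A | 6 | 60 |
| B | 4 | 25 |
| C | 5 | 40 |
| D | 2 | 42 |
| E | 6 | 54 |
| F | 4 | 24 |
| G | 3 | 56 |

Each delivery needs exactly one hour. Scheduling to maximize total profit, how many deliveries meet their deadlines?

6

Sort by profit descending; place each in the latest free slot ≤ its deadline.
Profit order: A=60 G=56 E=54 D=42 C=40 B=25 F=24
Assign: A→slot 6, G→slot 3, E→slot 5, D→slot 2, C→slot 4, B→slot 1, F skipped.
Slots: [1:B] [2:D] [3:G] [4:C] [5:E] [6:A]
6 of 7 scheduled.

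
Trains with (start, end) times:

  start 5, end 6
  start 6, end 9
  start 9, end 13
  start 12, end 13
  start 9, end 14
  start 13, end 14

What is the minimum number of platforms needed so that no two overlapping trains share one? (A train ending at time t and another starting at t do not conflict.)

Count concurrent intervals with a sweep; the peak is the room count.
Events (time:±→running): 5:+→1 6:-→0 6:+→1 9:-→0 9:+→1 9:+→2 12:+→3 … peak 3.

3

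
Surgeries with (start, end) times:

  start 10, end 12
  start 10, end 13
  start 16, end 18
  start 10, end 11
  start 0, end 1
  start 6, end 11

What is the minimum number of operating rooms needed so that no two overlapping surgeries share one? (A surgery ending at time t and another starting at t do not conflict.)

The answer is the maximum number of intervals overlapping at any instant.
Events (time:±→running): 0:+→1 1:-→0 6:+→1 10:+→2 10:+→3 10:+→4 … peak 4.

4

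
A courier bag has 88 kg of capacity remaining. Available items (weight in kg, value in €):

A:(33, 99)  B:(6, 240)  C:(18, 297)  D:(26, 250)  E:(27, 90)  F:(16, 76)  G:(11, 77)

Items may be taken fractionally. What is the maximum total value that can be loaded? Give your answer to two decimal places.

976.67

Ratios (sorted): B 40.00, C 16.50, D 9.62, G 7.00, F 4.75, E 3.33, A 3.00
take B (6 @ 240); take C (18 @ 297); take D (26 @ 250); take G (11 @ 77); take F (16 @ 76); take 11/27 of E → 36.67. Capacity used 88/88.
Total value = 976.67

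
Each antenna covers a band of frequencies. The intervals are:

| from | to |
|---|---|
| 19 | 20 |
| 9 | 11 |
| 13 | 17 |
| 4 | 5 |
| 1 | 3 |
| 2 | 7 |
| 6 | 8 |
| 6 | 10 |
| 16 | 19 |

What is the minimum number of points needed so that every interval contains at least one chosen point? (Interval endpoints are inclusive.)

Sort by right endpoint; whenever an interval is uncovered, place a point at its right end.
By right end: [1,3]  [4,5]  [2,7]  [6,8]  [6,10]  [9,11]  [13,17]  [16,19]  [19,20]
[1,3] uncovered → point at 3; [4,5] uncovered → point at 5; [6,8] uncovered → point at 8; [9,11] uncovered → point at 11; [13,17] uncovered → point at 17; [19,20] uncovered → point at 20.
Points: 3, 5, 8, 11, 17, 20 (6 total).

6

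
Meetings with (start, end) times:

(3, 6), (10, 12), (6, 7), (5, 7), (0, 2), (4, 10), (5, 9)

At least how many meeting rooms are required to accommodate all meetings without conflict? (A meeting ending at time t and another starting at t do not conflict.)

Count concurrent intervals with a sweep; the peak is the room count.
starts: [0, 3, 4, 5, 5, 6, 10]
ends:   [2, 6, 7, 7, 9, 10, 12]
s0→1 e2→0 s3→1 s4→2 s5→3 s5→4  — peak 4.

4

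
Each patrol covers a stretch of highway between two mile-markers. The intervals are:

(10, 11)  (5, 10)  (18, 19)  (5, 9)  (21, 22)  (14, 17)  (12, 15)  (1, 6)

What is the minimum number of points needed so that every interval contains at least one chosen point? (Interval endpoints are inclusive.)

Process intervals by earliest right end; each time one isn't hit yet, stab at its right endpoint.
Sorted: [1,6] [5,9] [5,10] [10,11] [12,15] [14,17] [18,19] [21,22]
{[1,6],[5,9],[5,10]} hit by 6; {[10,11]} hit by 11; {[12,15],[14,17]} hit by 15; {[18,19]} hit by 19; {[21,22]} hit by 22.
Points: 6, 11, 15, 19, 22 (5 total).

5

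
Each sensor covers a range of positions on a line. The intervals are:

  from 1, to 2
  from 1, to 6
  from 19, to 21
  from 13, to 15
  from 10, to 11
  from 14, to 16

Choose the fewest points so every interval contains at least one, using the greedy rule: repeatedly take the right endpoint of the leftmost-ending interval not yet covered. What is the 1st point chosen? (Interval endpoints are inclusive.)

By right end: [1,2]  [1,6]  [10,11]  [13,15]  [14,16]  [19,21]
[1,2] uncovered → point at 2; [10,11] uncovered → point at 11; [13,15] uncovered → point at 15; [19,21] uncovered → point at 21.
Points: 2, 11, 15, 21 (4 total).

2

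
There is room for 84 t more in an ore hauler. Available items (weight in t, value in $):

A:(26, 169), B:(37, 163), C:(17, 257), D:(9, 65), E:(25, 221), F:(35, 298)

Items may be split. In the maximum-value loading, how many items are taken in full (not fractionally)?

Ratios (sorted): C 15.12, E 8.84, F 8.51, D 7.22, A 6.50, B 4.41
take C (17 @ 257); take E (25 @ 221); take F (35 @ 298); take 7/9 of D → 50.56. Capacity used 84/84.
3 item(s) taken whole; one partial (take 7/9 of D).

3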